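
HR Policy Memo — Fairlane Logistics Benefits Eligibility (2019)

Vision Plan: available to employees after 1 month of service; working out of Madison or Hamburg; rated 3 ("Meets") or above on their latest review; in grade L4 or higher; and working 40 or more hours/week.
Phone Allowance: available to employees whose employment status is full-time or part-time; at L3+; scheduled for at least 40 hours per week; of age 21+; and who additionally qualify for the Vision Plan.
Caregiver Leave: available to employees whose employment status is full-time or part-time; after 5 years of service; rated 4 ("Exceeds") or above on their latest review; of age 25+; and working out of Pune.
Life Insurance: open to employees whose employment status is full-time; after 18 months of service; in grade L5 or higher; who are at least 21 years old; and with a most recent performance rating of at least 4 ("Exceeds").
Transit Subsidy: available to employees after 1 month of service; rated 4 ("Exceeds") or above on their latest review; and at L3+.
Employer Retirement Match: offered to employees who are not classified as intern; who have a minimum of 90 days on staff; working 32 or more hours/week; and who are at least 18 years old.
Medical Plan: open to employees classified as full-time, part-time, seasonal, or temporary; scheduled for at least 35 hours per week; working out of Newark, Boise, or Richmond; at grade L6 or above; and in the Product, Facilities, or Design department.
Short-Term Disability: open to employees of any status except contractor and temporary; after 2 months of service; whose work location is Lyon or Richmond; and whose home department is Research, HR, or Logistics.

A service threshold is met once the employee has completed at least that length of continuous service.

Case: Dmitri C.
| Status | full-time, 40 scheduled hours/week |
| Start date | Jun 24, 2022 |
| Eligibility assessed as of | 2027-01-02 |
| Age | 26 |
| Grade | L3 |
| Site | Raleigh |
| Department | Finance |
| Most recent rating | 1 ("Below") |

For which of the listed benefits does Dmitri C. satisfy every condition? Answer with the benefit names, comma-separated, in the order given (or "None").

Employer Retirement Match

Service from Jun 24, 2022 to 2027-01-02: 1653 days.
Vision Plan — service 1653 days ≥ 1 month (≈30 days) ✓; site Raleigh ✗ (not Madison or Hamburg) → not eligible.
Phone Allowance — status full-time ✓; grade L3 ≥ L3 ✓; 40 hrs/wk ≥ 40 ✓; age 26 ≥ 21 ✓; not eligible for Vision Plan ✗ → not eligible.
Caregiver Leave — status full-time ✓; service 1653 days < 5 years (≈1825 days) ✗ → not eligible.
Life Insurance — status full-time ✓; service 1653 days ≥ 18 months (≈540 days) ✓; grade L3 < L5 ✗ → not eligible.
Transit Subsidy — service 1653 days ≥ 1 month (≈30 days) ✓; rating 1 < 4 ✗ → not eligible.
Employer Retirement Match — status full-time ✓ (not excluded); service 1653 days ≥ 90 days ✓; 40 hrs/wk ≥ 32 ✓; age 26 ≥ 18 ✓ → eligible.
Medical Plan — status full-time ✓; 40 hrs/wk ≥ 35 ✓; site Raleigh ✗ (not Newark, Boise, or Richmond) → not eligible.
Short-Term Disability — status full-time ✓ (not excluded); service 1653 days ≥ 2 months (≈60 days) ✓; site Raleigh ✗ (not Lyon or Richmond) → not eligible.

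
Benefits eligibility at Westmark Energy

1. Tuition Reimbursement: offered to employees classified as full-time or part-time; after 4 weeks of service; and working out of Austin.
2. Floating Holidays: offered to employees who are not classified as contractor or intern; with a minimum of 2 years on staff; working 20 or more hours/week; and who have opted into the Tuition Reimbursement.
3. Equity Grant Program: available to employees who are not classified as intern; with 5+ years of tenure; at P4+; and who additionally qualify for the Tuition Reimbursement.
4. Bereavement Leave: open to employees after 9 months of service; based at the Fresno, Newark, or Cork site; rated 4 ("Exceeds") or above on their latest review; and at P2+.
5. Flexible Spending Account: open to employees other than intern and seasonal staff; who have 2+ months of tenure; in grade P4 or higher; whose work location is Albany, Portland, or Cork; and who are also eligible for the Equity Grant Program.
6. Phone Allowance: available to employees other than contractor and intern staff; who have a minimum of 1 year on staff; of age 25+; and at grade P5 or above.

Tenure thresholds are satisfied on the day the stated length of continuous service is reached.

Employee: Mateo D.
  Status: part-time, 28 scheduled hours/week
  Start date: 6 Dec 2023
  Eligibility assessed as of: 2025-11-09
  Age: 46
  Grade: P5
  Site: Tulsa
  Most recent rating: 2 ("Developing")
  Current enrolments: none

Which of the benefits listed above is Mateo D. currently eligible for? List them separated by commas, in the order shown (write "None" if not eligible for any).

Phone Allowance

Service from 6 Dec 2023 to 2025-11-09: 704 days.
Tuition Reimbursement — status part-time ✓; service 704 days ≥ 4 weeks (≈28 days) ✓; site Tulsa ✗ (not Austin) → not eligible.
Floating Holidays — status part-time ✓ (not excluded); service 704 days < 2 years (≈730 days) ✗ → not eligible.
Equity Grant Program — status part-time ✓ (not excluded); service 704 days < 5 years (≈1825 days) ✗ → not eligible.
Bereavement Leave — service 704 days ≥ 9 months (≈270 days) ✓; site Tulsa ✗ (not Fresno, Newark, or Cork) → not eligible.
Flexible Spending Account — status part-time ✓ (not excluded); service 704 days ≥ 2 months (≈60 days) ✓; grade P5 ≥ P4 ✓; site Tulsa ✗ (not Albany, Portland, or Cork) → not eligible.
Phone Allowance — status part-time ✓ (not excluded); service 704 days ≥ 1 year (≈365 days) ✓; age 46 ≥ 25 ✓; grade P5 ≥ P5 ✓ → eligible.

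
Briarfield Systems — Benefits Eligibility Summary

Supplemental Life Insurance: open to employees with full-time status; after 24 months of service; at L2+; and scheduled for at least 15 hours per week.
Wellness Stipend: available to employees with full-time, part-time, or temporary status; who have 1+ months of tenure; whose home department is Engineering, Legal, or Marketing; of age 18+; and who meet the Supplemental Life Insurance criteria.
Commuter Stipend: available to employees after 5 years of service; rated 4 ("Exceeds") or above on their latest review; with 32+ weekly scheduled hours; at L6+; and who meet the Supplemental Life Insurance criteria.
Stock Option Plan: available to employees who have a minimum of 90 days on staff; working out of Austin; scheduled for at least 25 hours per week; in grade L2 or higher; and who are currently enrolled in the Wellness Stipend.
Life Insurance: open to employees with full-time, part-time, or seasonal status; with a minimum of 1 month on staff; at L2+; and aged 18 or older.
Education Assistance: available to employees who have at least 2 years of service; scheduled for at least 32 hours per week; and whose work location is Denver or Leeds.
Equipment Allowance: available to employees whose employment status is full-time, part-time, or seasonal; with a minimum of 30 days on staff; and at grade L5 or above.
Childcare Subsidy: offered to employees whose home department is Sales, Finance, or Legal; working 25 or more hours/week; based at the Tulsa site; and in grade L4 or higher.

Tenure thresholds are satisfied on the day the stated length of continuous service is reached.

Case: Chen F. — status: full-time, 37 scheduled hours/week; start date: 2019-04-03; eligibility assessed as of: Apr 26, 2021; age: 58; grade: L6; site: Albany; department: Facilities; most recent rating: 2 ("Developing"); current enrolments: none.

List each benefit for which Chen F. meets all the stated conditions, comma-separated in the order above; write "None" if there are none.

Supplemental Life Insurance, Life Insurance, Equipment Allowance

Service from 2019-04-03 to Apr 26, 2021: 754 days.
Supplemental Life Insurance — status full-time ✓; service 754 days ≥ 24 months (≈720 days) ✓; grade L6 ≥ L2 ✓; 37 hrs/wk ≥ 15 ✓ → eligible.
Wellness Stipend — status full-time ✓; service 754 days ≥ 1 month (≈30 days) ✓; dept Facilities ✗ → not eligible.
Commuter Stipend — service 754 days < 5 years (≈1825 days) ✗ → not eligible.
Stock Option Plan — service 754 days ≥ 90 days ✓; site Albany ✗ (not Austin) → not eligible.
Life Insurance — status full-time ✓; service 754 days ≥ 1 month (≈30 days) ✓; grade L6 ≥ L2 ✓; age 58 ≥ 18 ✓ → eligible.
Education Assistance — service 754 days ≥ 2 years (≈730 days) ✓; 37 hrs/wk ≥ 32 ✓; site Albany ✗ (not Denver or Leeds) → not eligible.
Equipment Allowance — status full-time ✓; service 754 days ≥ 30 days ✓; grade L6 ≥ L5 ✓ → eligible.
Childcare Subsidy — dept Facilities ✗ → not eligible.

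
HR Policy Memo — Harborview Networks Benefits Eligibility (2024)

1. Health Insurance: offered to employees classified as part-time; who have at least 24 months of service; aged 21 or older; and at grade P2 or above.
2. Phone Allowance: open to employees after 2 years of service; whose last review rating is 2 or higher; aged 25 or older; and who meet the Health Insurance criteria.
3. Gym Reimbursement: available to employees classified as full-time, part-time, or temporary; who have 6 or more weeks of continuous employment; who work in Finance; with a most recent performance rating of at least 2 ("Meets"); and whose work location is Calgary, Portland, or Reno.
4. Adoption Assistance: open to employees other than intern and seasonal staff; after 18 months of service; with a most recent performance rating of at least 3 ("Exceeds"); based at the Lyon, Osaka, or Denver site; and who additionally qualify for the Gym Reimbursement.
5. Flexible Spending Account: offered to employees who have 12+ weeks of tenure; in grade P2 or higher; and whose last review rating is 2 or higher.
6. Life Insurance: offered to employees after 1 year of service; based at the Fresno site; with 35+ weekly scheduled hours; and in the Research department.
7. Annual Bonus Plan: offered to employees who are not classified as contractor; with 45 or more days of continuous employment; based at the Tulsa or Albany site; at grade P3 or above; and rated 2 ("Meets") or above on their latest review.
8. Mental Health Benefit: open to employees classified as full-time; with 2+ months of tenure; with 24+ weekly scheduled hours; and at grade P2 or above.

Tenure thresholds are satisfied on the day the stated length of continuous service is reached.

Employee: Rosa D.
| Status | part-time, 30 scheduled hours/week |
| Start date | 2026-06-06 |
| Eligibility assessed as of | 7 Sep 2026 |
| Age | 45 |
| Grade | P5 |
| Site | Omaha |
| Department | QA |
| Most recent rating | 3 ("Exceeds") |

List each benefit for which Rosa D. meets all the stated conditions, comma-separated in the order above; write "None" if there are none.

Service from 2026-06-06 to 7 Sep 2026: 93 days.
Health Insurance — status part-time ✓; service 93 days < 24 months (≈720 days) ✗ → not eligible.
Phone Allowance — service 93 days < 2 years (≈730 days) ✗ → not eligible.
Gym Reimbursement — status part-time ✓; service 93 days ≥ 6 weeks (≈42 days) ✓; dept QA ✗ → not eligible.
Adoption Assistance — status part-time ✓ (not excluded); service 93 days < 18 months (≈540 days) ✗ → not eligible.
Flexible Spending Account — service 93 days ≥ 12 weeks (≈84 days) ✓; grade P5 ≥ P2 ✓; rating 3 ≥ 2 ✓ → eligible.
Life Insurance — service 93 days < 1 year (≈365 days) ✗ → not eligible.
Annual Bonus Plan — status part-time ✓ (not excluded); service 93 days ≥ 45 days ✓; site Omaha ✗ (not Tulsa or Albany) → not eligible.
Mental Health Benefit — status part-time ✗ (requires full-time) → not eligible.

Flexible Spending Account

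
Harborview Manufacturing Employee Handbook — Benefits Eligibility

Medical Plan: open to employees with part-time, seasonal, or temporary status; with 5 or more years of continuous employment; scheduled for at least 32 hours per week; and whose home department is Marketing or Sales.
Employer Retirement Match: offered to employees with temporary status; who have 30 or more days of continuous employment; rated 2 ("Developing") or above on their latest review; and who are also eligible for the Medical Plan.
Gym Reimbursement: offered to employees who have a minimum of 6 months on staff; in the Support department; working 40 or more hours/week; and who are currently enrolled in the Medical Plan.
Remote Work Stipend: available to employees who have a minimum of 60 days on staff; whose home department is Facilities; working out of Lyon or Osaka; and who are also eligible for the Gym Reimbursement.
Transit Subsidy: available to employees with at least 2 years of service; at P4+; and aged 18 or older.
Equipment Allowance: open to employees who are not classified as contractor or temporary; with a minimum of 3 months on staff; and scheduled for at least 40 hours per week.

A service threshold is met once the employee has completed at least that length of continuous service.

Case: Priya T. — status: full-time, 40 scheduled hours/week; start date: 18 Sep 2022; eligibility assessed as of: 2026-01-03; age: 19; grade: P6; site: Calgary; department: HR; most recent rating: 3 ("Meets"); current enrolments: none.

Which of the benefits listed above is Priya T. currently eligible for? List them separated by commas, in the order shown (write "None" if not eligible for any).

Transit Subsidy, Equipment Allowance

Service from 18 Sep 2022 to 2026-01-03: 1203 days.
Medical Plan — status full-time ✗ (requires part-time, seasonal, or temporary) → not eligible.
Employer Retirement Match — status full-time ✗ (requires temporary) → not eligible.
Gym Reimbursement — service 1203 days ≥ 6 months (≈180 days) ✓; dept HR ✗ → not eligible.
Remote Work Stipend — service 1203 days ≥ 60 days ✓; dept HR ✗ → not eligible.
Transit Subsidy — service 1203 days ≥ 2 years (≈730 days) ✓; grade P6 ≥ P4 ✓; age 19 ≥ 18 ✓ → eligible.
Equipment Allowance — status full-time ✓ (not excluded); service 1203 days ≥ 3 months (≈90 days) ✓; 40 hrs/wk ≥ 40 ✓ → eligible.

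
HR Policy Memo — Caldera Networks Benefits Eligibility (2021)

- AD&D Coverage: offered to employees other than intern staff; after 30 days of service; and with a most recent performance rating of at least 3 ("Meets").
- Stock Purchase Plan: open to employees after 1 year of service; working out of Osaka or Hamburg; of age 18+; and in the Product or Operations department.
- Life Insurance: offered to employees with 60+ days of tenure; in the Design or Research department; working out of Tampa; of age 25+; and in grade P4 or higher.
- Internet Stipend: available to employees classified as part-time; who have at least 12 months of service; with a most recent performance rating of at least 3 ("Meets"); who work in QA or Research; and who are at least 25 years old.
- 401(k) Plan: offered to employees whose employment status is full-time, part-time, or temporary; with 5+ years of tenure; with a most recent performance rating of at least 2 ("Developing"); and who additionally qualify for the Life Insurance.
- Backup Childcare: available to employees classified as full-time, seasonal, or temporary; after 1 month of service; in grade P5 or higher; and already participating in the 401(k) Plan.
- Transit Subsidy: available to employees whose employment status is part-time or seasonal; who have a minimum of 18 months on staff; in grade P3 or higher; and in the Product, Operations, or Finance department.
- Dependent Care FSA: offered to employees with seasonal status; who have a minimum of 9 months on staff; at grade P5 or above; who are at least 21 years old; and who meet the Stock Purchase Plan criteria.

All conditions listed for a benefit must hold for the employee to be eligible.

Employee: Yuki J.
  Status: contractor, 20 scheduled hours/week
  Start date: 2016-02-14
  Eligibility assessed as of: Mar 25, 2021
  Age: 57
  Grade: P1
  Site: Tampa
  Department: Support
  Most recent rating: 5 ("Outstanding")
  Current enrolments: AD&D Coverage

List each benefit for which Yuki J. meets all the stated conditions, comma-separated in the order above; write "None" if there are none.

Service from 2016-02-14 to Mar 25, 2021: 1866 days.
AD&D Coverage — status contractor ✓ (not excluded); service 1866 days ≥ 30 days ✓; rating 5 ≥ 3 ✓ → eligible.
Stock Purchase Plan — service 1866 days ≥ 1 year (≈365 days) ✓; site Tampa ✗ (not Osaka or Hamburg) → not eligible.
Life Insurance — service 1866 days ≥ 60 days ✓; dept Support ✗ → not eligible.
Internet Stipend — status contractor ✗ (requires part-time) → not eligible.
401(k) Plan — status contractor ✗ (requires full-time, part-time, or temporary) → not eligible.
Backup Childcare — status contractor ✗ (requires full-time, seasonal, or temporary) → not eligible.
Transit Subsidy — status contractor ✗ (requires part-time or seasonal) → not eligible.
Dependent Care FSA — status contractor ✗ (requires seasonal) → not eligible.

AD&D Coverage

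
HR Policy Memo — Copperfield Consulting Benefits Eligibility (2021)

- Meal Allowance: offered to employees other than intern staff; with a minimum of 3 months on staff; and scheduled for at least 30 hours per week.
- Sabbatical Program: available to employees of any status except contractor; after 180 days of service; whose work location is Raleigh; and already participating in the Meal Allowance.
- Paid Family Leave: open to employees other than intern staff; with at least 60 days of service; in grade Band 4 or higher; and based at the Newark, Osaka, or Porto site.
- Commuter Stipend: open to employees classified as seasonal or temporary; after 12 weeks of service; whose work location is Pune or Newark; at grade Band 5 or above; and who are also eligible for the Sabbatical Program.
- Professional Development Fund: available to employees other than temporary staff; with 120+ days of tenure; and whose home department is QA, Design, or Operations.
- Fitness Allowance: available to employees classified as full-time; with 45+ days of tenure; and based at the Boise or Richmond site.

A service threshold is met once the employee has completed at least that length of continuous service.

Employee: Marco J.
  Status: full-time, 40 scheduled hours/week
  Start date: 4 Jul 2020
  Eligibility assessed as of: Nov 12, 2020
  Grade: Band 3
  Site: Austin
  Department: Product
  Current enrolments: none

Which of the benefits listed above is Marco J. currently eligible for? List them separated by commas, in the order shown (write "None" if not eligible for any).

Service from 4 Jul 2020 to Nov 12, 2020: 131 days.
Meal Allowance — status full-time ✓ (not excluded); service 131 days ≥ 3 months (≈90 days) ✓; 40 hrs/wk ≥ 30 ✓ → eligible.
Sabbatical Program — status full-time ✓ (not excluded); service 131 days < 180 days ✗ → not eligible.
Paid Family Leave — status full-time ✓ (not excluded); service 131 days ≥ 60 days ✓; grade Band 3 < Band 4 ✗ → not eligible.
Commuter Stipend — status full-time ✗ (requires seasonal or temporary) → not eligible.
Professional Development Fund — status full-time ✓ (not excluded); service 131 days ≥ 120 days ✓; dept Product ✗ → not eligible.
Fitness Allowance — status full-time ✓; service 131 days ≥ 45 days ✓; site Austin ✗ (not Boise or Richmond) → not eligible.

Meal Allowance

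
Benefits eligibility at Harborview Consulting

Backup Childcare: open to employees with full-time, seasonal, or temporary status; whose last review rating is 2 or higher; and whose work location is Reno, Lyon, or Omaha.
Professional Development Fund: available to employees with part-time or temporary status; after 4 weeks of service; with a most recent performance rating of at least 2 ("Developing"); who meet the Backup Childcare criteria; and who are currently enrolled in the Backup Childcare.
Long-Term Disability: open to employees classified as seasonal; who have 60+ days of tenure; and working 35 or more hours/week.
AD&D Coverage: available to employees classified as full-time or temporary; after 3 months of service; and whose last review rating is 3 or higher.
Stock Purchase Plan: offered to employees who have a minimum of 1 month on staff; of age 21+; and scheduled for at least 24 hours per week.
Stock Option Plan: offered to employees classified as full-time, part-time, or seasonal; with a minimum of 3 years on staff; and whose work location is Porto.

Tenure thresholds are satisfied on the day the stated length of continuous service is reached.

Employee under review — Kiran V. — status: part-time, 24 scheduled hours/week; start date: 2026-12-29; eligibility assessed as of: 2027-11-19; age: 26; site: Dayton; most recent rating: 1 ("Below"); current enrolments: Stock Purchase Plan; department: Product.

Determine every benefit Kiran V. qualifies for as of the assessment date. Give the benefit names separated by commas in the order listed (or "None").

Service from 2026-12-29 to 2027-11-19: 325 days.
Backup Childcare — status part-time ✗ (requires full-time, seasonal, or temporary) → not eligible.
Professional Development Fund — status part-time ✓; service 325 days ≥ 4 weeks (≈28 days) ✓; rating 1 < 2 ✗ → not eligible.
Long-Term Disability — status part-time ✗ (requires seasonal) → not eligible.
AD&D Coverage — status part-time ✗ (requires full-time or temporary) → not eligible.
Stock Purchase Plan — service 325 days ≥ 1 month (≈30 days) ✓; age 26 ≥ 21 ✓; 24 hrs/wk ≥ 24 ✓ → eligible.
Stock Option Plan — status part-time ✓; service 325 days < 3 years (≈1095 days) ✗ → not eligible.

Stock Purchase Plan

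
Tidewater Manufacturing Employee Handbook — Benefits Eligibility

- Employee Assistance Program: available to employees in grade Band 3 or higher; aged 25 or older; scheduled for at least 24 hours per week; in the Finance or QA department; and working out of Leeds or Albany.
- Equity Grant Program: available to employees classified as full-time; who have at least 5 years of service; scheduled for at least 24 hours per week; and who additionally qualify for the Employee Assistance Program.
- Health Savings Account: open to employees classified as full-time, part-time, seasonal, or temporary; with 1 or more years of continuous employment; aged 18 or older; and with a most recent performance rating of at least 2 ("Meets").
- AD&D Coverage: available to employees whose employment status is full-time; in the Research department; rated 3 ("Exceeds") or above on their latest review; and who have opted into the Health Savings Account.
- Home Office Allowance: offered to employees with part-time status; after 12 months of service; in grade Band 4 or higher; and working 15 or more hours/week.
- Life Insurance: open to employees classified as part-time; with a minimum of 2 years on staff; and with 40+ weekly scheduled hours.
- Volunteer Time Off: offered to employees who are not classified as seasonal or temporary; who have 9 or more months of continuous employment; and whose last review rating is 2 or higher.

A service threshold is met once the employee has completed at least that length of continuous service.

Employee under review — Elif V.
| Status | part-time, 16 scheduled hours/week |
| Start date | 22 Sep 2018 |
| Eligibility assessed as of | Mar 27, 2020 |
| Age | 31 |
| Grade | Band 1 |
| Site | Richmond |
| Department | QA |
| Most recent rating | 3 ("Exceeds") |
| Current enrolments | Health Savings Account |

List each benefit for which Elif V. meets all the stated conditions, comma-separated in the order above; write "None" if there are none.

Service from 22 Sep 2018 to Mar 27, 2020: 552 days.
Employee Assistance Program — grade Band 1 < Band 3 ✗ → not eligible.
Equity Grant Program — status part-time ✗ (requires full-time) → not eligible.
Health Savings Account — status part-time ✓; service 552 days ≥ 1 year (≈365 days) ✓; age 31 ≥ 18 ✓; rating 3 ≥ 2 ✓ → eligible.
AD&D Coverage — status part-time ✗ (requires full-time) → not eligible.
Home Office Allowance — status part-time ✓; service 552 days ≥ 12 months (≈360 days) ✓; grade Band 1 < Band 4 ✗ → not eligible.
Life Insurance — status part-time ✓; service 552 days < 2 years (≈730 days) ✗ → not eligible.
Volunteer Time Off — status part-time ✓ (not excluded); service 552 days ≥ 9 months (≈270 days) ✓; rating 3 ≥ 2 ✓ → eligible.

Health Savings Account, Volunteer Time Off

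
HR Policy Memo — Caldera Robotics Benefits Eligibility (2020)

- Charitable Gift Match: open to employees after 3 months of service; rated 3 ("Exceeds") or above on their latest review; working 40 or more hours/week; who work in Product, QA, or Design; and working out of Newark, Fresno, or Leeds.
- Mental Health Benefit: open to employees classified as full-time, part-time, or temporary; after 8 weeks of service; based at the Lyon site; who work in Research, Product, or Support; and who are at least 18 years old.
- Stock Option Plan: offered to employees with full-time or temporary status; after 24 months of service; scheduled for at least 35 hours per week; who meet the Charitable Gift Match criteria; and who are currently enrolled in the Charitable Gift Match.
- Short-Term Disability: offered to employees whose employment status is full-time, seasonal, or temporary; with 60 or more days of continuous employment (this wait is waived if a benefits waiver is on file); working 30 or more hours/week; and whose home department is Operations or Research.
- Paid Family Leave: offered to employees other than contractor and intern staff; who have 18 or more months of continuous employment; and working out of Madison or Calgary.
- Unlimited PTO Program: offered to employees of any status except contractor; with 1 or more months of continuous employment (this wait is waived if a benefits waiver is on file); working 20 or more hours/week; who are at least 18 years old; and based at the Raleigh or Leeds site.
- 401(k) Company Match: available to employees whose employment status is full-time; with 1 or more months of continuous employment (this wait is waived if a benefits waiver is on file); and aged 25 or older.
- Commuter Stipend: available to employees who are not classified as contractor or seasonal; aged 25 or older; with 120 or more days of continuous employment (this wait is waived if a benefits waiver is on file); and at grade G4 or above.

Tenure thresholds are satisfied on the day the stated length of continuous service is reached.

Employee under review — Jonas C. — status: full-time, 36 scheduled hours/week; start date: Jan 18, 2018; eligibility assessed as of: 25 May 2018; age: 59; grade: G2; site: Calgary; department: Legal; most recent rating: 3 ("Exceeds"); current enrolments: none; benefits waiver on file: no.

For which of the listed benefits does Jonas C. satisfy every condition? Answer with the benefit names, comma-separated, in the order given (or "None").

Service from Jan 18, 2018 to 25 May 2018: 127 days.
Charitable Gift Match — service 127 days ≥ 3 months (≈90 days) ✓; rating 3 ≥ 3 ✓; 36 hrs/wk < 40 ✗ → not eligible.
Mental Health Benefit — status full-time ✓; service 127 days ≥ 8 weeks (≈56 days) ✓; site Calgary ✗ (not Lyon) → not eligible.
Stock Option Plan — status full-time ✓; service 127 days < 24 months (≈720 days) ✗ → not eligible.
Short-Term Disability — status full-time ✓; no waiver, service 127 days ≥ 60 days ✓; 36 hrs/wk ≥ 30 ✓; dept Legal ✗ → not eligible.
Paid Family Leave — status full-time ✓ (not excluded); service 127 days < 18 months (≈540 days) ✗ → not eligible.
Unlimited PTO Program — status full-time ✓ (not excluded); no waiver, service 127 days ≥ 1 month (≈30 days) ✓; 36 hrs/wk ≥ 20 ✓; age 59 ≥ 18 ✓; site Calgary ✗ (not Raleigh or Leeds) → not eligible.
401(k) Company Match — status full-time ✓; no waiver, service 127 days ≥ 1 month (≈30 days) ✓; age 59 ≥ 25 ✓ → eligible.
Commuter Stipend — status full-time ✓ (not excluded); age 59 ≥ 25 ✓; no waiver, service 127 days ≥ 120 days ✓; grade G2 < G4 ✗ → not eligible.

401(k) Company Match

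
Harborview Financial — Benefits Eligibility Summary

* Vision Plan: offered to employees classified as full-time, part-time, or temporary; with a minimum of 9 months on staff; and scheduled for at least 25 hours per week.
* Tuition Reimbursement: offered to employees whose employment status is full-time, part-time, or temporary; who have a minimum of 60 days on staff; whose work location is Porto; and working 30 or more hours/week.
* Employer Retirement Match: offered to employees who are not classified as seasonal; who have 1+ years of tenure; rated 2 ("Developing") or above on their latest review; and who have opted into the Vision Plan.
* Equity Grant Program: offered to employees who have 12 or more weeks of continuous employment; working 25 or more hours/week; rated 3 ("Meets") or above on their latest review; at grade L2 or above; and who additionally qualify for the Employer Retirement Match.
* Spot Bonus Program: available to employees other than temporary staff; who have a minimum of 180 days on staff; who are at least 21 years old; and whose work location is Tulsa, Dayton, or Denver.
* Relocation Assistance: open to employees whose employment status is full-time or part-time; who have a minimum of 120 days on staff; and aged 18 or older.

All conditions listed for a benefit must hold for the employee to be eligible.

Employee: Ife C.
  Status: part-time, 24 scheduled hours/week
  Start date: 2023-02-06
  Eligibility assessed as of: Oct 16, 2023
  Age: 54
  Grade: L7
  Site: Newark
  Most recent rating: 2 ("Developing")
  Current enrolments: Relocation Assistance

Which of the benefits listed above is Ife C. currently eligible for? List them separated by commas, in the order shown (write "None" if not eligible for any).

Service from 2023-02-06 to Oct 16, 2023: 252 days.
Vision Plan — status part-time ✓; service 252 days < 9 months (≈270 days) ✗ → not eligible.
Tuition Reimbursement — status part-time ✓; service 252 days ≥ 60 days ✓; site Newark ✗ (not Porto) → not eligible.
Employer Retirement Match — status part-time ✓ (not excluded); service 252 days < 1 year (≈365 days) ✗ → not eligible.
Equity Grant Program — service 252 days ≥ 12 weeks (≈84 days) ✓; 24 hrs/wk < 25 ✗ → not eligible.
Spot Bonus Program — status part-time ✓ (not excluded); service 252 days ≥ 180 days ✓; age 54 ≥ 21 ✓; site Newark ✗ (not Tulsa, Dayton, or Denver) → not eligible.
Relocation Assistance — status part-time ✓; service 252 days ≥ 120 days ✓; age 54 ≥ 18 ✓ → eligible.

Relocation Assistance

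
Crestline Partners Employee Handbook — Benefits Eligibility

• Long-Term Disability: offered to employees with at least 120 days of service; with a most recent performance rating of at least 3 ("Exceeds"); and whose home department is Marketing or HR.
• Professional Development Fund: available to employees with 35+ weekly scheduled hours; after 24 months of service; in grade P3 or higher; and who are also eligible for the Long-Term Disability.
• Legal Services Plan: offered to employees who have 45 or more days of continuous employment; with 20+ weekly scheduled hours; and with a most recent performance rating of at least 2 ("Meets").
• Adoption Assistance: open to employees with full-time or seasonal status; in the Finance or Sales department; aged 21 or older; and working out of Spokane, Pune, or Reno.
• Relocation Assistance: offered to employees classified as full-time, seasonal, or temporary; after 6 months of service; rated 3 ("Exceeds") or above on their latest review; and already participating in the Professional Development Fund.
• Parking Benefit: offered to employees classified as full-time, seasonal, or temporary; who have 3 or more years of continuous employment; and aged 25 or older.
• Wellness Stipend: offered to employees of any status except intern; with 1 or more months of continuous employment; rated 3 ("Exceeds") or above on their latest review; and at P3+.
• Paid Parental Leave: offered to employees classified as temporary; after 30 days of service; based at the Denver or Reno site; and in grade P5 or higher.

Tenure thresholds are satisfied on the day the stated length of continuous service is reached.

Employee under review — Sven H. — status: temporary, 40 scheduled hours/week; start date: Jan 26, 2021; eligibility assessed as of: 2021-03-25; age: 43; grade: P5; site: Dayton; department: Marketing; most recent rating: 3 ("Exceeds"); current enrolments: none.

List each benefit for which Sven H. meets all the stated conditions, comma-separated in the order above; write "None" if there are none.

Service from Jan 26, 2021 to 2021-03-25: 58 days.
Long-Term Disability — service 58 days < 120 days ✗ → not eligible.
Professional Development Fund — 40 hrs/wk ≥ 35 ✓; service 58 days < 24 months (≈720 days) ✗ → not eligible.
Legal Services Plan — service 58 days ≥ 45 days ✓; 40 hrs/wk ≥ 20 ✓; rating 3 ≥ 2 ✓ → eligible.
Adoption Assistance — status temporary ✗ (requires full-time or seasonal) → not eligible.
Relocation Assistance — status temporary ✓; service 58 days < 6 months (≈180 days) ✗ → not eligible.
Parking Benefit — status temporary ✓; service 58 days < 3 years (≈1095 days) ✗ → not eligible.
Wellness Stipend — status temporary ✓ (not excluded); service 58 days ≥ 1 month (≈30 days) ✓; rating 3 ≥ 3 ✓; grade P5 ≥ P3 ✓ → eligible.
Paid Parental Leave — status temporary ✓; service 58 days ≥ 30 days ✓; site Dayton ✗ (not Denver or Reno) → not eligible.

Legal Services Plan, Wellness Stipend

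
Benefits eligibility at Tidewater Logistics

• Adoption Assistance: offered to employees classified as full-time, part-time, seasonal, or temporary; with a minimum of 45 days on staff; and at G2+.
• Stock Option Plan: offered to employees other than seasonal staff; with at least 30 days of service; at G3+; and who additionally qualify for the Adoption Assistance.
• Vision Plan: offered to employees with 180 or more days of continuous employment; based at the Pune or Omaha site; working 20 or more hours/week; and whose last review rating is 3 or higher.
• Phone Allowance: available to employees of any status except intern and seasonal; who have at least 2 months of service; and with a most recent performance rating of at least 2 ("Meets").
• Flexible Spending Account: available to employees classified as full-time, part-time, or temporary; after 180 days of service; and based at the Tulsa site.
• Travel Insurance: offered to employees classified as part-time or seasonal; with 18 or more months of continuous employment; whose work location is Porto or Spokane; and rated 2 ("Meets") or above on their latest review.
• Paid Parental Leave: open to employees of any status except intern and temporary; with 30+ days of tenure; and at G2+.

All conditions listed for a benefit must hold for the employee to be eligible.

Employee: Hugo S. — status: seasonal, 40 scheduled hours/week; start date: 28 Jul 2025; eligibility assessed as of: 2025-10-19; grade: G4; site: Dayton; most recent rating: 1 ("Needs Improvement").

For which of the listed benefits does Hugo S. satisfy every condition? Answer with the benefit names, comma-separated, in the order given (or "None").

Adoption Assistance, Paid Parental Leave

Service from 28 Jul 2025 to 2025-10-19: 83 days.
Adoption Assistance — status seasonal ✓; service 83 days ≥ 45 days ✓; grade G4 ≥ G2 ✓ → eligible.
Stock Option Plan — status seasonal ✗ (excluded) → not eligible.
Vision Plan — service 83 days < 180 days ✗ → not eligible.
Phone Allowance — status seasonal ✗ (excluded) → not eligible.
Flexible Spending Account — status seasonal ✗ (requires full-time, part-time, or temporary) → not eligible.
Travel Insurance — status seasonal ✓; service 83 days < 18 months (≈540 days) ✗ → not eligible.
Paid Parental Leave — status seasonal ✓ (not excluded); service 83 days ≥ 30 days ✓; grade G4 ≥ G2 ✓ → eligible.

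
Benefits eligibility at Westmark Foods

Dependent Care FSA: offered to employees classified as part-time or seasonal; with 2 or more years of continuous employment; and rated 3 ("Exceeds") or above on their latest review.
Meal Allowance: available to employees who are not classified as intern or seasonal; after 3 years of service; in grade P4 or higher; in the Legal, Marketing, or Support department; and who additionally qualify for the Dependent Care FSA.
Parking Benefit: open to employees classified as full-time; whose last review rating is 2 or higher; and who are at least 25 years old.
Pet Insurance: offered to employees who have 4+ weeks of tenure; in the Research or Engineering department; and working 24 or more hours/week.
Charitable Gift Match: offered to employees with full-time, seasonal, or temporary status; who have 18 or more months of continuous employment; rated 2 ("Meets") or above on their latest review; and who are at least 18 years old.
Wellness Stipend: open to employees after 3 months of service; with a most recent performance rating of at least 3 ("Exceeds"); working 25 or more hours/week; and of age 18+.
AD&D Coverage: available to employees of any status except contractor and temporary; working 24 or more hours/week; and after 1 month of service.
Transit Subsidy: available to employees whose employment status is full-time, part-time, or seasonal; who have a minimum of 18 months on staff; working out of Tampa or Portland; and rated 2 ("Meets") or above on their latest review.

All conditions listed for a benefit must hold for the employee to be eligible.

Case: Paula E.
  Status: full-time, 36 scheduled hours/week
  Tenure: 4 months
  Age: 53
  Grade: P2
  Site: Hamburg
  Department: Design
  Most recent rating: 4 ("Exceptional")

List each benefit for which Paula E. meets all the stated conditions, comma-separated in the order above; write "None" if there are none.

Parking Benefit, Wellness Stipend, AD&D Coverage

Dependent Care FSA — status full-time ✗ (requires part-time or seasonal) → not eligible.
Meal Allowance — status full-time ✓ (not excluded); service 4 months < 3 years (≈1095 days) ✗ → not eligible.
Parking Benefit — status full-time ✓; rating 4 ≥ 2 ✓; age 53 ≥ 25 ✓ → eligible.
Pet Insurance — service 4 months ≥ 4 weeks (≈28 days) ✓; dept Design ✗ → not eligible.
Charitable Gift Match — status full-time ✓; service 4 months < 18 months ✗ → not eligible.
Wellness Stipend — service 4 months ≥ 3 months ✓; rating 4 ≥ 3 ✓; 36 hrs/wk ≥ 25 ✓; age 53 ≥ 18 ✓ → eligible.
AD&D Coverage — status full-time ✓ (not excluded); 36 hrs/wk ≥ 24 ✓; service 4 months ≥ 1 month ✓ → eligible.
Transit Subsidy — status full-time ✓; service 4 months < 18 months ✗ → not eligible.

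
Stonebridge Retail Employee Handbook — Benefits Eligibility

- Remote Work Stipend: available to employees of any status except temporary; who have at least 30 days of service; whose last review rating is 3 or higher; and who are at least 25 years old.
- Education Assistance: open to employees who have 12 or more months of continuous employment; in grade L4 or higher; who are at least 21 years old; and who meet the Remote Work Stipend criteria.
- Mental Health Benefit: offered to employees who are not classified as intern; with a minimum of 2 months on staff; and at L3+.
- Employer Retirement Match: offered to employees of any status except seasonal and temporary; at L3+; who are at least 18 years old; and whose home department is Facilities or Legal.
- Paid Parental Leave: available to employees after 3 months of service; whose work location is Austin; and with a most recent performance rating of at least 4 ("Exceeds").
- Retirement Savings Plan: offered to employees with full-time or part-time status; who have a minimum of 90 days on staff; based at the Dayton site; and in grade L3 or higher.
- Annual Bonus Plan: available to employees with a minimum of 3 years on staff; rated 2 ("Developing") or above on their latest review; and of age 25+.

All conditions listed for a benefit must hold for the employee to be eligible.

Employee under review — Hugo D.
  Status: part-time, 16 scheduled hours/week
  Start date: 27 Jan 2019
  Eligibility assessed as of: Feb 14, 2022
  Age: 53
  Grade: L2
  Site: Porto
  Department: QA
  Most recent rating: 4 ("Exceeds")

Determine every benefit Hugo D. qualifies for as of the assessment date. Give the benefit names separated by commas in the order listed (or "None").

Service from 27 Jan 2019 to Feb 14, 2022: 1114 days.
Remote Work Stipend — status part-time ✓ (not excluded); service 1114 days ≥ 30 days ✓; rating 4 ≥ 3 ✓; age 53 ≥ 25 ✓ → eligible.
Education Assistance — service 1114 days ≥ 12 months (≈360 days) ✓; grade L2 < L4 ✗ → not eligible.
Mental Health Benefit — status part-time ✓ (not excluded); service 1114 days ≥ 2 months (≈60 days) ✓; grade L2 < L3 ✗ → not eligible.
Employer Retirement Match — status part-time ✓ (not excluded); grade L2 < L3 ✗ → not eligible.
Paid Parental Leave — service 1114 days ≥ 3 months (≈90 days) ✓; site Porto ✗ (not Austin) → not eligible.
Retirement Savings Plan — status part-time ✓; service 1114 days ≥ 90 days ✓; site Porto ✗ (not Dayton) → not eligible.
Annual Bonus Plan — service 1114 days ≥ 3 years (≈1095 days) ✓; rating 4 ≥ 2 ✓; age 53 ≥ 25 ✓ → eligible.

Remote Work Stipend, Annual Bonus Plan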